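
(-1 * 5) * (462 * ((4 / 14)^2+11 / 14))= -2003.57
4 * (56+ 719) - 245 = 2855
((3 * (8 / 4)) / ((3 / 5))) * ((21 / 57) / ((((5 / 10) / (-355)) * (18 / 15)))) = -124250 / 57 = -2179.82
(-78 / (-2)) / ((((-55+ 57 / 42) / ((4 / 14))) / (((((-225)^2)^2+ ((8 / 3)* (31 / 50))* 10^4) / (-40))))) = 19990675835 / 1502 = 13309371.39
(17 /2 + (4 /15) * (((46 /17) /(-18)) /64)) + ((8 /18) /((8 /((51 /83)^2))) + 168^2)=7141813536193 /252964080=28232.52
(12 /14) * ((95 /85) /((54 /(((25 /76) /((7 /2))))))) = 25 /14994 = 0.00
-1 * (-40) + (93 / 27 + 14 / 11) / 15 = 59867 / 1485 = 40.31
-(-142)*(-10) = -1420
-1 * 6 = -6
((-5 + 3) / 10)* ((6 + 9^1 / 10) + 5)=-119 / 50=-2.38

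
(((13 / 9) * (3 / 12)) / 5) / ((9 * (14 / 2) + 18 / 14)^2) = 0.00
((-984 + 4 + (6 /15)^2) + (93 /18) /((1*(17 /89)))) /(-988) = 2429617 /2519400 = 0.96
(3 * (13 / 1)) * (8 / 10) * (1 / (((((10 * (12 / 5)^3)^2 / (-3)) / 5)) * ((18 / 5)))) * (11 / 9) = -446875 / 53747712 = -0.01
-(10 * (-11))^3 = 1331000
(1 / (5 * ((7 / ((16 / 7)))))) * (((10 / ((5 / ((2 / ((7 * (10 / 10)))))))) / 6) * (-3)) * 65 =-416 / 343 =-1.21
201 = 201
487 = 487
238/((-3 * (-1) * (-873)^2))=238/2286387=0.00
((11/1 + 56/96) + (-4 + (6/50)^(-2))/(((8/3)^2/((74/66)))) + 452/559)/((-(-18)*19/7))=1097579/2361216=0.46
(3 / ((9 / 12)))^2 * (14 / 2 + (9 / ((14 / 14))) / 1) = 256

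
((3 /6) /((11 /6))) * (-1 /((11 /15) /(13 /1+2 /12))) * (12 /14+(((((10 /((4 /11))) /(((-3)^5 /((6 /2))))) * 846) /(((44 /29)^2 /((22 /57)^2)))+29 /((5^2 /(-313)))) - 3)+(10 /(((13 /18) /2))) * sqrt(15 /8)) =620630673209 /330228360 - 53325 * sqrt(30) /1573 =1693.72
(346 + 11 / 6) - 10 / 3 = 344.50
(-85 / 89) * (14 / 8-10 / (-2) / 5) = -935 / 356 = -2.63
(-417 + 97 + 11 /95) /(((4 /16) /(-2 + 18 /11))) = 486224 /1045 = 465.29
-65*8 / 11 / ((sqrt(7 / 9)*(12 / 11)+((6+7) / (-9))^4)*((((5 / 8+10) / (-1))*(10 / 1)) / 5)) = 857490787296 / 1595997136313 - 71629743744*sqrt(7) / 1595997136313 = 0.42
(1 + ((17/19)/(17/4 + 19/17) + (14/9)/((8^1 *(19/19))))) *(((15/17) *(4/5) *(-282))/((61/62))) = -1980476788/7191595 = -275.39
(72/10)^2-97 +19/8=-8557/200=-42.78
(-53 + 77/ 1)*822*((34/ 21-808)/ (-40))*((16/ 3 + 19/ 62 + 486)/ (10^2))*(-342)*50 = -7255480728402/ 217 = -33435395061.76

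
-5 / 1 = -5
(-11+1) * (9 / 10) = -9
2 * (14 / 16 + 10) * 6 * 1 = 261 / 2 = 130.50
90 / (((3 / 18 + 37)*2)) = 1.21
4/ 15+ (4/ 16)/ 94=1519/ 5640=0.27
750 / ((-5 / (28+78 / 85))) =-73740 / 17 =-4337.65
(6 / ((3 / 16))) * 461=14752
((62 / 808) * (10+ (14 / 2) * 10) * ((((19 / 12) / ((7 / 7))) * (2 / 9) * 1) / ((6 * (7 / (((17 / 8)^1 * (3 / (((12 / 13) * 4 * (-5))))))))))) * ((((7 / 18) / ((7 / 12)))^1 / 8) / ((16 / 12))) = -130169 / 117282816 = -0.00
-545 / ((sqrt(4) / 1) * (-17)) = 545 / 34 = 16.03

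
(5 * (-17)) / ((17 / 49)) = -245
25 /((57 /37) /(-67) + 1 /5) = 141.24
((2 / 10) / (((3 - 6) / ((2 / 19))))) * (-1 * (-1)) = -2 / 285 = -0.01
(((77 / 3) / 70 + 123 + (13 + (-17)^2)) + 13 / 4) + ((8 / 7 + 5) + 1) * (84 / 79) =436.21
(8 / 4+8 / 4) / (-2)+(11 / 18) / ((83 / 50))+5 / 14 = -13331 / 10458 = -1.27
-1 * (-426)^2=-181476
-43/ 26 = -1.65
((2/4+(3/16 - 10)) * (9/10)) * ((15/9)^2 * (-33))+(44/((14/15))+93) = 203487/224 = 908.42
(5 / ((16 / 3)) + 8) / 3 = 143 / 48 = 2.98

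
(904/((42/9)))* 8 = 10848/7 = 1549.71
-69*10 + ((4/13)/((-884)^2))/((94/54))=-82363508733/119367404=-690.00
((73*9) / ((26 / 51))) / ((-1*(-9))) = 3723 / 26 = 143.19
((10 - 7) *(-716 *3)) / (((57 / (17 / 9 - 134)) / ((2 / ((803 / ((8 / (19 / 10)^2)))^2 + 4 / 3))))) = 1089694720000 / 4789881400273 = 0.23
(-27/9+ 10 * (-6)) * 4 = -252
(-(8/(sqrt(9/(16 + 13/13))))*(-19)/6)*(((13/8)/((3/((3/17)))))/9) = 247*sqrt(17)/2754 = 0.37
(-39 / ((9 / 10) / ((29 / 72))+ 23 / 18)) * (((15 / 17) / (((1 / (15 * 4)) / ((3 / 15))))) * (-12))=219866400 / 155839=1410.86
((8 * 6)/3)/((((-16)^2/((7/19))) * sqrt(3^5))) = 7 * sqrt(3)/8208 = 0.00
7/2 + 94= 195/2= 97.50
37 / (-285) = -37 / 285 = -0.13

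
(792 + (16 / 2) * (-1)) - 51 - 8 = 725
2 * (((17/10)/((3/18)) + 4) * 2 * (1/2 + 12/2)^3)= 155987/10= 15598.70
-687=-687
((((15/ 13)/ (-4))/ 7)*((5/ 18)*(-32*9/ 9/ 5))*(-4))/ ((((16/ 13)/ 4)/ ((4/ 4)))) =-20/ 21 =-0.95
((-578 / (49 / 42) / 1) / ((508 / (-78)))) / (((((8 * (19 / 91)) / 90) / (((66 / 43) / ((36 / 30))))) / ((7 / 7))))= 1087933275 / 207518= 5242.60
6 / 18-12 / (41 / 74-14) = 3659 / 2985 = 1.23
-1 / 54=-0.02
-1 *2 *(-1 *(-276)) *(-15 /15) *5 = 2760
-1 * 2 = -2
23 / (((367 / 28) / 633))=407652 / 367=1110.77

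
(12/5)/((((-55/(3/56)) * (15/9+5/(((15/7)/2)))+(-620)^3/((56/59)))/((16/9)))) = -84/4943572075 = -0.00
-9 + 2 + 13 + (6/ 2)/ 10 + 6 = 123/ 10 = 12.30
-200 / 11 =-18.18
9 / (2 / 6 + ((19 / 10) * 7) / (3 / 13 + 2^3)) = 4.62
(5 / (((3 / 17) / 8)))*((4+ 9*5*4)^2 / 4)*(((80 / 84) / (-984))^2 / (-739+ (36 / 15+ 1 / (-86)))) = -15467960000 / 6339822412581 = -0.00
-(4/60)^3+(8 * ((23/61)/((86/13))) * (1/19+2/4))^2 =529765126931/8382577170375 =0.06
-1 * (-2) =2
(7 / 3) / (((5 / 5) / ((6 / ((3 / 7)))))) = 98 / 3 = 32.67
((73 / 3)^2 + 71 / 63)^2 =155201764 / 441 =351931.44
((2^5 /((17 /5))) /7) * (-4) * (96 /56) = -7680 /833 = -9.22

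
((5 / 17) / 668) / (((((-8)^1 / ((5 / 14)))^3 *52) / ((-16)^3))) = 625 / 202545616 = 0.00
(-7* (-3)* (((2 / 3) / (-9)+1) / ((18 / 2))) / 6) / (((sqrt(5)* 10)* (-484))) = -7* sqrt(5) / 470448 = -0.00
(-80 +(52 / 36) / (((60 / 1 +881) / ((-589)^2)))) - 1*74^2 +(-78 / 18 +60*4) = -40547930 / 8469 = -4787.81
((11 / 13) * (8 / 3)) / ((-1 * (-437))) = 88 / 17043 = 0.01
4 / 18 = 2 / 9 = 0.22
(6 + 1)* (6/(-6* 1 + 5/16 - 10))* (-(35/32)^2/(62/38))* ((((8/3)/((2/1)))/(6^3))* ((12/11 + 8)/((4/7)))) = 0.19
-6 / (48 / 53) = -53 / 8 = -6.62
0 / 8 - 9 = -9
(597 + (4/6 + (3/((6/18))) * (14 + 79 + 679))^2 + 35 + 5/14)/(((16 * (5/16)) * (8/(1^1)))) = 6083859701/5040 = 1207115.02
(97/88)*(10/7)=485/308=1.57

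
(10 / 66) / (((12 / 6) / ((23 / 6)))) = 115 / 396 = 0.29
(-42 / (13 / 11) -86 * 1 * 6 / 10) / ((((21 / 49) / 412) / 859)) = -4677248128 / 65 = -71957663.51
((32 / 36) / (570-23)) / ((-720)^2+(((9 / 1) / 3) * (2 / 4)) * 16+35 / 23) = 184 / 58700803401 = 0.00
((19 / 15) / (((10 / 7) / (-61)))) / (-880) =8113 / 132000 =0.06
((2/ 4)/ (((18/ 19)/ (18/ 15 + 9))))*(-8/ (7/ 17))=-10982/ 105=-104.59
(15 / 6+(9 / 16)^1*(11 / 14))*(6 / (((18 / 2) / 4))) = 659 / 84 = 7.85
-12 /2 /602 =-3 /301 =-0.01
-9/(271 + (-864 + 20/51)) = 459/30223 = 0.02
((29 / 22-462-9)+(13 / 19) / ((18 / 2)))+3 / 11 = -1765631 / 3762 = -469.33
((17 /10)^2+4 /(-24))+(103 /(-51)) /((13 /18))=-4843 /66300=-0.07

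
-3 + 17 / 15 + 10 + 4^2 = 362 / 15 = 24.13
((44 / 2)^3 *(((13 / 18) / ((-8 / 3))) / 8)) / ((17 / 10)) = -86515 / 408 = -212.05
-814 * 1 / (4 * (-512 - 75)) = 0.35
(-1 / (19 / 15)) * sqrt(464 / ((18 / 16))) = -40 * sqrt(58) / 19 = -16.03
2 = 2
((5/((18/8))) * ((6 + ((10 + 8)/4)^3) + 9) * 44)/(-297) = -2830/81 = -34.94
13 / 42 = 0.31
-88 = -88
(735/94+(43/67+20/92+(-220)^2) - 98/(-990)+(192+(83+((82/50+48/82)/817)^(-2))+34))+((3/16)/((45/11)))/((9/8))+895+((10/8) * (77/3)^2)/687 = 18904333894753893229625/102518676338914044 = 184398.93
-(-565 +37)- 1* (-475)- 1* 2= 1001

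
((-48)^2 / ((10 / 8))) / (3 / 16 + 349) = 147456 / 27935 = 5.28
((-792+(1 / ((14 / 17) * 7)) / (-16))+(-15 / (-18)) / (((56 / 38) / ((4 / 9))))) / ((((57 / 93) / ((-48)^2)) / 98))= -16625885776 / 57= -291682206.60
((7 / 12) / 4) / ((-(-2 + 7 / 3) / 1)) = -7 / 16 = -0.44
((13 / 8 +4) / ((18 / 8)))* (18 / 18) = 5 / 2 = 2.50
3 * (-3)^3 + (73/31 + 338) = 8040/31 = 259.35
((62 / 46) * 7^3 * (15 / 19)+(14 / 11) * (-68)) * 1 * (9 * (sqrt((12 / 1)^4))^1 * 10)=17345936160 / 4807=3608474.34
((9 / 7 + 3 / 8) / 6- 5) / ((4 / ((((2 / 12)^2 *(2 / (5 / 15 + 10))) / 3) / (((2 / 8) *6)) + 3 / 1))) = -83053 / 23436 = -3.54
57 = 57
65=65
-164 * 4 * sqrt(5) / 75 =-656 * sqrt(5) / 75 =-19.56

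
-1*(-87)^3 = 658503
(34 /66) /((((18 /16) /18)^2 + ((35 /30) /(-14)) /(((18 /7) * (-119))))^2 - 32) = -78240743424 /4860128233741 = -0.02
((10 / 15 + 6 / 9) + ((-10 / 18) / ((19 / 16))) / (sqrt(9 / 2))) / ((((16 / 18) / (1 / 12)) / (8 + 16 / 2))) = 2 -40 * sqrt(2) / 171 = 1.67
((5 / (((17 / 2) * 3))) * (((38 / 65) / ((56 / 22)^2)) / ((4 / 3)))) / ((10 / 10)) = 2299 / 173264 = 0.01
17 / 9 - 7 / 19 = 260 / 171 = 1.52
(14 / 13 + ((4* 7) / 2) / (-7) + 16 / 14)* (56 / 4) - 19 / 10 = 1.18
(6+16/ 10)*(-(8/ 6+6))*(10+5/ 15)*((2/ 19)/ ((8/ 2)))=-682/ 45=-15.16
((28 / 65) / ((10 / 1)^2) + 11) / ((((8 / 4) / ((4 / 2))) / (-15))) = -53646 / 325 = -165.06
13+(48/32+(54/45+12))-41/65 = 3519/130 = 27.07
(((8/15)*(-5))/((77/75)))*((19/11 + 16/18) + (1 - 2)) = -32000/7623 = -4.20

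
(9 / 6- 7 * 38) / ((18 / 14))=-3703 / 18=-205.72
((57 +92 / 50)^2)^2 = 4682207873281 / 390625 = 11986452.16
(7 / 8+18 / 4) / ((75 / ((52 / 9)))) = 559 / 1350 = 0.41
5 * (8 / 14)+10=90 / 7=12.86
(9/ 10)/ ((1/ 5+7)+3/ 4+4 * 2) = 18/ 319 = 0.06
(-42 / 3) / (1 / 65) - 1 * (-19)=-891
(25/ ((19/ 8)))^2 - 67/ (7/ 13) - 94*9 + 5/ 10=-4342019/ 5054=-859.13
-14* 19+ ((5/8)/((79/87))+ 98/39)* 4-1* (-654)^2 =-2637146183/6162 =-427969.20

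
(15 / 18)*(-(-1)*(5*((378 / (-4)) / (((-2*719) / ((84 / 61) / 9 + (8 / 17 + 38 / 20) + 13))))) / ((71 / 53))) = 2687555535 / 847005008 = 3.17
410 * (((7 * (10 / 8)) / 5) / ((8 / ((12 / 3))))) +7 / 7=1439 / 4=359.75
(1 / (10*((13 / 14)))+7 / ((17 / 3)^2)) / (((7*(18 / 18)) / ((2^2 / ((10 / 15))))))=5244 / 18785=0.28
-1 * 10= -10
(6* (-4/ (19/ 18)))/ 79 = -432/ 1501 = -0.29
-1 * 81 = -81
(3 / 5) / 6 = 1 / 10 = 0.10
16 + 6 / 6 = 17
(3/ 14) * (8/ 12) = 1/ 7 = 0.14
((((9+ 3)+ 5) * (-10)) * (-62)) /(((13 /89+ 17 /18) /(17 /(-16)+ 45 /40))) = 2110635 /3494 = 604.07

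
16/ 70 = 8/ 35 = 0.23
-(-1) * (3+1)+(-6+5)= 3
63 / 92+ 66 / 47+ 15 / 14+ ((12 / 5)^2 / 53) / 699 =3.16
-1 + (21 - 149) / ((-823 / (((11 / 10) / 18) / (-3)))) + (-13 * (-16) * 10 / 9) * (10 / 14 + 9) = 1745296601 / 777735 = 2244.08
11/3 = 3.67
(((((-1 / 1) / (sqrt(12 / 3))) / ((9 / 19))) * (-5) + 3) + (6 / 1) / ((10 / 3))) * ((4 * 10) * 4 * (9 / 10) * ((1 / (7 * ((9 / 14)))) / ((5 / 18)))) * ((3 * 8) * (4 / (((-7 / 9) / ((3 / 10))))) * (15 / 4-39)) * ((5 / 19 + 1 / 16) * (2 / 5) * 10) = 32816827296 / 16625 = 1973944.50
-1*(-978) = 978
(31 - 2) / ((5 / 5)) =29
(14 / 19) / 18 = 0.04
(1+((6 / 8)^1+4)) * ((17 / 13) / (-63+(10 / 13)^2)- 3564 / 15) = -1366.32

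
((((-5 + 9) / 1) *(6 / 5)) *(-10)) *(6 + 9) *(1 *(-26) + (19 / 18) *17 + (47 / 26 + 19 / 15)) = 46624 / 13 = 3586.46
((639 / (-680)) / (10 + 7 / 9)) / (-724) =5751 / 47755040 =0.00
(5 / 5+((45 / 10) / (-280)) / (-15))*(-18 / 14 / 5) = -25227 / 98000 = -0.26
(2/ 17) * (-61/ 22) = -61/ 187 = -0.33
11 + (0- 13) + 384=382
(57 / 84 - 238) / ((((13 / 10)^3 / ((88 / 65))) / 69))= -2017422000 / 199927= -10090.79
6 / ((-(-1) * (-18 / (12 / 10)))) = -2 / 5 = -0.40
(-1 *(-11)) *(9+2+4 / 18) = 1111 / 9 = 123.44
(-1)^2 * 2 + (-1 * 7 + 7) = 2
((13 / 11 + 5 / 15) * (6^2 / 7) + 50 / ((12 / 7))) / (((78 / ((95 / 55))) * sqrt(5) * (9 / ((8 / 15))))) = 25954 * sqrt(5) / 2675673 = 0.02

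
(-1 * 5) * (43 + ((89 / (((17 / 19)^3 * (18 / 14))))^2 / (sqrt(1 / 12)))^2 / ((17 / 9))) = -6668458111151237504065262585 / 2406812461996142691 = -2770659624.07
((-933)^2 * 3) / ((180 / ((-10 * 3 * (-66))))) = 28726137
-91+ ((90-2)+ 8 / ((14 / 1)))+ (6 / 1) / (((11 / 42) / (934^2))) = 1538835797 / 77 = 19984880.48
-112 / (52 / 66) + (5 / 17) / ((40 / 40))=-31351 / 221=-141.86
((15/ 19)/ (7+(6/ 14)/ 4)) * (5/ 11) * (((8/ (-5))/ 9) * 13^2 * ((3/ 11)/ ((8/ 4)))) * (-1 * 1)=94640/ 457501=0.21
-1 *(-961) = 961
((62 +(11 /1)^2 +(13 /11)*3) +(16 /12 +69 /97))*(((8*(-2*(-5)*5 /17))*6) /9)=482941600 /163251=2958.28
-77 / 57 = -1.35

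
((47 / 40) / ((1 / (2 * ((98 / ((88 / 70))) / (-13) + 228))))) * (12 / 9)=2984171 / 4290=695.61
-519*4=-2076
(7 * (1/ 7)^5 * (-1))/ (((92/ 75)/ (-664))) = 12450/ 55223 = 0.23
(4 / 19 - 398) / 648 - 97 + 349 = 1547533 / 6156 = 251.39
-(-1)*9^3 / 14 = 729 / 14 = 52.07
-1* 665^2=-442225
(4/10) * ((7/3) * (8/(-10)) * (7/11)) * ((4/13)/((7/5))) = -224/2145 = -0.10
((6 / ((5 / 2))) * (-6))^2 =5184 / 25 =207.36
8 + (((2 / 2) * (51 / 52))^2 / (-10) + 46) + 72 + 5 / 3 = 127.57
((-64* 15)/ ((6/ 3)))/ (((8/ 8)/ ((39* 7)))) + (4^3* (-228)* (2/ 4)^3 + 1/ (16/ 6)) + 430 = -1059469/ 8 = -132433.62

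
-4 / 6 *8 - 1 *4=-28 / 3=-9.33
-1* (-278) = 278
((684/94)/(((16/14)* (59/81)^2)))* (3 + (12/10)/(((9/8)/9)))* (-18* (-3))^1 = 13358832417/1636070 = 8165.20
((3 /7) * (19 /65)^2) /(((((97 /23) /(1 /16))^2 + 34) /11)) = 0.00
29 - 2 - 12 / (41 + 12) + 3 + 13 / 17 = 27515 / 901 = 30.54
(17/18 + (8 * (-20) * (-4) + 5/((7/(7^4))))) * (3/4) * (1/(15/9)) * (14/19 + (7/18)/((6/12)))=10983413/6840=1605.76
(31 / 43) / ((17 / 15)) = 465 / 731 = 0.64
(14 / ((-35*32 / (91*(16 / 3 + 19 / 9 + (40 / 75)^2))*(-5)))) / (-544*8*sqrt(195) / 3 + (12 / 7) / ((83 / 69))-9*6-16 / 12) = 4319558532289 / 18700483399509540000-3632470966852*sqrt(195) / 584390106234673125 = -0.00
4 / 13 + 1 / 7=0.45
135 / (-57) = -45 / 19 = -2.37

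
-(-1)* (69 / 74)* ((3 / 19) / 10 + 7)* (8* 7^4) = 441673554 / 3515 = 125653.93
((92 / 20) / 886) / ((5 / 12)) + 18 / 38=102297 / 210425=0.49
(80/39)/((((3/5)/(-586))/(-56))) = 13126400/117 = 112191.45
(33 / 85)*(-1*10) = -3.88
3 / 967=0.00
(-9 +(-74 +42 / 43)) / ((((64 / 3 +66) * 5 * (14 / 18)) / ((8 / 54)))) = -7054 / 197155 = -0.04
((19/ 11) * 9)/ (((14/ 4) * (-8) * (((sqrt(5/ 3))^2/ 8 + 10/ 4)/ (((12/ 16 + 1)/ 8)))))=-0.04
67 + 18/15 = 341/5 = 68.20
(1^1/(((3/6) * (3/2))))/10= 2/15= 0.13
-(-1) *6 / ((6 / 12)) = 12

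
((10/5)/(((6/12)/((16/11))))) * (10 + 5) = 960/11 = 87.27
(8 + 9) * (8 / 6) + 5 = 83 / 3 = 27.67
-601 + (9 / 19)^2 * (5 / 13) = -600.91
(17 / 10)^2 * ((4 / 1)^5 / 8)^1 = 9248 / 25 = 369.92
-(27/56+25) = -25.48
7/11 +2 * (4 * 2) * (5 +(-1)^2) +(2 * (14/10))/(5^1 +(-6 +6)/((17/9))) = 26729/275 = 97.20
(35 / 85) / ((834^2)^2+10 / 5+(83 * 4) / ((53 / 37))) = 371 / 435902132582166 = 0.00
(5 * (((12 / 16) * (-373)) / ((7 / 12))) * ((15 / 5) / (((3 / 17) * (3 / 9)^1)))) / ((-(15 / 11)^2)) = 65765.23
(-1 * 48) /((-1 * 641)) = 48 /641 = 0.07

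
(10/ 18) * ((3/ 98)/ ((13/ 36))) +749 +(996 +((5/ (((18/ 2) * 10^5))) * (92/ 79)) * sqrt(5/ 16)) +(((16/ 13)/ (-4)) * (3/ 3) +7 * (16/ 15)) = 23 * sqrt(5)/ 14220000 +16742329/ 9555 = 1752.21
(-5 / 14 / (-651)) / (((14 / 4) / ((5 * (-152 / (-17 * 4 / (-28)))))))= -3800 / 77469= -0.05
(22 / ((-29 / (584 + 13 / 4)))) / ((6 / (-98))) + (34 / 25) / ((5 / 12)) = 1819941 / 250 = 7279.76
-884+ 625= -259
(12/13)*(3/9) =4/13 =0.31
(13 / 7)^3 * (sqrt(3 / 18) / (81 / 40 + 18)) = 43940 * sqrt(6) / 824229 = 0.13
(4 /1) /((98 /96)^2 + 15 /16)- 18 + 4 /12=-214085 /13683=-15.65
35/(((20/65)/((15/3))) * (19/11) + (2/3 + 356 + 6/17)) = 1276275/13022596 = 0.10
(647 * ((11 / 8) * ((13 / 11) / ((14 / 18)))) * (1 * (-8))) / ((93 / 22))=-555126 / 217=-2558.18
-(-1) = 1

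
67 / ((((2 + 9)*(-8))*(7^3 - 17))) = -67 / 28688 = -0.00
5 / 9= 0.56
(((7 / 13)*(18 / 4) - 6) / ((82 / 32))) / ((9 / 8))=-1984 / 1599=-1.24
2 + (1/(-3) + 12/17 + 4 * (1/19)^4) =15769045/6646371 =2.37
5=5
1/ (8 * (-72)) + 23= 13247/ 576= 23.00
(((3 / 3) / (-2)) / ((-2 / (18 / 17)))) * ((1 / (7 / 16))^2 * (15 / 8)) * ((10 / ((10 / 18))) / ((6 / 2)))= 12960 / 833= 15.56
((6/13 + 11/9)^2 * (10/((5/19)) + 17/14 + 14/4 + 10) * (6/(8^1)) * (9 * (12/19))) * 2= 28641042/22477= 1274.24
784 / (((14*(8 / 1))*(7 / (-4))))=-4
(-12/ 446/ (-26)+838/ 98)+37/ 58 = 75715911/ 8238958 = 9.19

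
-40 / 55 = -0.73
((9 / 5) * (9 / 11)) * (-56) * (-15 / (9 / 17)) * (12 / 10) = 154224 / 55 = 2804.07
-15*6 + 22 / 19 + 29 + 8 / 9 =-10081 / 171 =-58.95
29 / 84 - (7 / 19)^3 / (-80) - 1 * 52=-595216817 / 11523120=-51.65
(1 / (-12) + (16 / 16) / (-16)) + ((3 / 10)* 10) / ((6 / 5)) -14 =-559 / 48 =-11.65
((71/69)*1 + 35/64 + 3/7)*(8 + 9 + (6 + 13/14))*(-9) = -62270805/144256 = -431.67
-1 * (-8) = 8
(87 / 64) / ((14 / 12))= 261 / 224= 1.17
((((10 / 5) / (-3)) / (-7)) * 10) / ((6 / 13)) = 130 / 63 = 2.06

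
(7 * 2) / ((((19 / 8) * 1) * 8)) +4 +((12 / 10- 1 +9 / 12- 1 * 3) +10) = 4821 / 380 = 12.69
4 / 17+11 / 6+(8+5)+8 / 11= 17723 / 1122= 15.80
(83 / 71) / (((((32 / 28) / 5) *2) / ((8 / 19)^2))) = 11620 / 25631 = 0.45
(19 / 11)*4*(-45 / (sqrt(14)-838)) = 342*sqrt(14) / 772453 + 286596 / 772453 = 0.37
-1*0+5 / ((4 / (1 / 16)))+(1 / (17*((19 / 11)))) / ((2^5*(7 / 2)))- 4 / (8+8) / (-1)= 47525 / 144704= 0.33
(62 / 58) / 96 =31 / 2784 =0.01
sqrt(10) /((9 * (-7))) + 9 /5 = 9 /5 - sqrt(10) /63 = 1.75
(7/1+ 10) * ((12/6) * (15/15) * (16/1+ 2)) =612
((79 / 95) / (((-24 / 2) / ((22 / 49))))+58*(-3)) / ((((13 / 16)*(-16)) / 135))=43746201 / 24206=1807.25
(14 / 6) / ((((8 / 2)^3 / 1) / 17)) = 119 / 192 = 0.62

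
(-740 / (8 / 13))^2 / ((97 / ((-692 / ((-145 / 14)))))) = 2801781710 / 2813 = 996011.98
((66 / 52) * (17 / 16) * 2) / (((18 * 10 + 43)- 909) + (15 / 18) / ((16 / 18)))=-561 / 142493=-0.00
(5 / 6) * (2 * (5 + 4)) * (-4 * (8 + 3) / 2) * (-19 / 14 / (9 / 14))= 2090 / 3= 696.67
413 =413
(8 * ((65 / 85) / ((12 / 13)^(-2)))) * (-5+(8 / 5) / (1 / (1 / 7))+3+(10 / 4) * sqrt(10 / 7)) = -71424 / 7735+2880 * sqrt(70) / 1547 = 6.34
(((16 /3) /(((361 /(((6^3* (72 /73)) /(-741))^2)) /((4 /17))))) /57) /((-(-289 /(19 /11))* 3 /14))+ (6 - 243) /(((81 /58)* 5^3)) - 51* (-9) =9796846008053116448429 /21407209295578660125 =457.64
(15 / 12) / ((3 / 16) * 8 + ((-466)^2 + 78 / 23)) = 115 / 19978802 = 0.00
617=617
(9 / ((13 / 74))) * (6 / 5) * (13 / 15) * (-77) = -102564 / 25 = -4102.56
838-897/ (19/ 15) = 2467/ 19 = 129.84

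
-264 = -264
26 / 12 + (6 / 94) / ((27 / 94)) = 43 / 18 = 2.39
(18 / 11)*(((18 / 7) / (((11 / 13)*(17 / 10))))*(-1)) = -42120 / 14399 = -2.93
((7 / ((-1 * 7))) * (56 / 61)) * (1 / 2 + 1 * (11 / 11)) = -1.38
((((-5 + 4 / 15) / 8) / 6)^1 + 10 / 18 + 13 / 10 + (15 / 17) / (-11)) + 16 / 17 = 2.62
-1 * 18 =-18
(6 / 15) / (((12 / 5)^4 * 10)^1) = 25 / 20736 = 0.00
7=7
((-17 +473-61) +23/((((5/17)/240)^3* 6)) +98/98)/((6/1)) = 347132994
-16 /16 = -1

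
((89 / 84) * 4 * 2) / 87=0.10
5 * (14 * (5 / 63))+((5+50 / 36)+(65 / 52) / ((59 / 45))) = 27395 / 2124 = 12.90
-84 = -84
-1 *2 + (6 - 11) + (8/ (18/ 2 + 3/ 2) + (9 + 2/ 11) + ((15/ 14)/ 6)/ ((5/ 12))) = 779/ 231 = 3.37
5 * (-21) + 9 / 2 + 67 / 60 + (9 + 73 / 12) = -843 / 10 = -84.30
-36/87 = -12/29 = -0.41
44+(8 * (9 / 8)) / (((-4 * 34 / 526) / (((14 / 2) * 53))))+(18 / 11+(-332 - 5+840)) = -9249347 / 748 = -12365.44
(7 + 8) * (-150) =-2250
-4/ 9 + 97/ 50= 673/ 450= 1.50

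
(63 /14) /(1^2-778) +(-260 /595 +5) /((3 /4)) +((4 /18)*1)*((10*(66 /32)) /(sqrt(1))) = 10.66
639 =639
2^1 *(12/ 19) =24/ 19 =1.26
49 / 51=0.96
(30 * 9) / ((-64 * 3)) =-45 / 32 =-1.41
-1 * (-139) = 139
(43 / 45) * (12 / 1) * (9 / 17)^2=4644 / 1445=3.21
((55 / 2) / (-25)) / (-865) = 11 / 8650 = 0.00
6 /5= 1.20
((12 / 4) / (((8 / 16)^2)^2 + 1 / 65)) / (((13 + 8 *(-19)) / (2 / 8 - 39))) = 40300 / 3753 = 10.74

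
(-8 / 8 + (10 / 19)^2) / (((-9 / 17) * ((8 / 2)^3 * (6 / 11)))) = 5423 / 138624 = 0.04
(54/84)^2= 81/196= 0.41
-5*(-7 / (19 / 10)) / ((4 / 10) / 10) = 8750 / 19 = 460.53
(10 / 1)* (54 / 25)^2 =5832 / 125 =46.66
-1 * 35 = -35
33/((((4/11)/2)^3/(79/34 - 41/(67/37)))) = -2032976055/18224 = -111554.88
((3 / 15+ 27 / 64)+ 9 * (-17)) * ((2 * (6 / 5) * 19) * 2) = -2779377 / 200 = -13896.88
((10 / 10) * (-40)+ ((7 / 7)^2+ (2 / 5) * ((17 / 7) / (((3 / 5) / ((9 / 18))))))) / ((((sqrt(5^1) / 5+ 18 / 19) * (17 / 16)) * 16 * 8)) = -114285 / 299642+ 144761 * sqrt(5) / 1797852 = -0.20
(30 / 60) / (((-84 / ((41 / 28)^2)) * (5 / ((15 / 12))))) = -1681 / 526848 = -0.00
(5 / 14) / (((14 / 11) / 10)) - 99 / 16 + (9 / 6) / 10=-12667 / 3920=-3.23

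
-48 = -48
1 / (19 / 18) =0.95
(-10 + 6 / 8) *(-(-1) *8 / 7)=-74 / 7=-10.57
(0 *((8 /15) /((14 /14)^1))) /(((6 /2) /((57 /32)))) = 0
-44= -44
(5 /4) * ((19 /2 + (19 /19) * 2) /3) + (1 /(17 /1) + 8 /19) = 5.27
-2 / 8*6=-3 / 2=-1.50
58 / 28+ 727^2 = 7399435 / 14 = 528531.07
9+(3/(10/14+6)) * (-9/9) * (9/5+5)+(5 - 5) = 1401/235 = 5.96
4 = 4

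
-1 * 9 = -9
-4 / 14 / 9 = -2 / 63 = -0.03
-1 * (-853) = 853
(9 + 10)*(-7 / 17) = -133 / 17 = -7.82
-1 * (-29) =29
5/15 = 1/3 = 0.33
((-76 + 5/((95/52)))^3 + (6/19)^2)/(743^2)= -2697227604/3786504091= -0.71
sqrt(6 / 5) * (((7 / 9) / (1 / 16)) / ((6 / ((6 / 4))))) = 28 * sqrt(30) / 45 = 3.41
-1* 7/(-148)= 7/148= 0.05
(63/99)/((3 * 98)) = 1/462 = 0.00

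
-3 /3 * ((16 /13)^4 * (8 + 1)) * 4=-2359296 /28561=-82.61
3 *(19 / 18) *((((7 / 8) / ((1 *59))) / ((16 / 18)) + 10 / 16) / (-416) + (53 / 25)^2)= 83807247611 / 5890560000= 14.23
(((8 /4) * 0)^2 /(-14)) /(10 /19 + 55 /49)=0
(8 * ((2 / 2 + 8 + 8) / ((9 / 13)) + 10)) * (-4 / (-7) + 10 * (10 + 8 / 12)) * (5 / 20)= 1400744 / 189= 7411.34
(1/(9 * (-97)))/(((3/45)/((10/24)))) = -25/3492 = -0.01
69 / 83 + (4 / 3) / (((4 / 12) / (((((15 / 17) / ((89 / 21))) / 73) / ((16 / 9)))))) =30719229 / 36669068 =0.84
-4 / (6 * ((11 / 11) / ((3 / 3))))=-2 / 3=-0.67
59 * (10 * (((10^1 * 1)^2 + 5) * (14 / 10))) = 86730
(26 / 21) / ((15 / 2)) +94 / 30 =1039 / 315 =3.30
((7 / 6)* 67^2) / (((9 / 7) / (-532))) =-58509626 / 27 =-2167023.19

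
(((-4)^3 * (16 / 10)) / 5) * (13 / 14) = -3328 / 175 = -19.02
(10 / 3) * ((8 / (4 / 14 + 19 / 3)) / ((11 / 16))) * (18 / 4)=40320 / 1529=26.37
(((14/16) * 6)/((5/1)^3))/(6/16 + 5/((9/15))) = 126/26125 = 0.00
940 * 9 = 8460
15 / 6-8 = -11 / 2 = -5.50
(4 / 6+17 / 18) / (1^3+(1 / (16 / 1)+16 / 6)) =232 / 537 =0.43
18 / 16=9 / 8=1.12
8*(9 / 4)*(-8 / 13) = -144 / 13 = -11.08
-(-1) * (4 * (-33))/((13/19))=-192.92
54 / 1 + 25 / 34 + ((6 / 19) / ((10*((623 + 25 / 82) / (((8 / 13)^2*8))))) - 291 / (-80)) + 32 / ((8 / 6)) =6128538860437 / 74399897520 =82.37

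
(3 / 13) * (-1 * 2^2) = -12 / 13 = -0.92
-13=-13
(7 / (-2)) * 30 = -105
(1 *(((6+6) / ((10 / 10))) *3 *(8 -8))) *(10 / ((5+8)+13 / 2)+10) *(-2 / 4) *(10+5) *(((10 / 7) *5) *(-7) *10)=0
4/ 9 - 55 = -491/ 9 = -54.56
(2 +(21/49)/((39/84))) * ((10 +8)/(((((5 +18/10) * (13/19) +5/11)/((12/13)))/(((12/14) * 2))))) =11436480/701519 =16.30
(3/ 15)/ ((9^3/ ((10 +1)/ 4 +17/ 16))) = 61/ 58320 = 0.00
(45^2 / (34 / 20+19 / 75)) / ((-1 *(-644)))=151875 / 94346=1.61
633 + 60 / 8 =1281 / 2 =640.50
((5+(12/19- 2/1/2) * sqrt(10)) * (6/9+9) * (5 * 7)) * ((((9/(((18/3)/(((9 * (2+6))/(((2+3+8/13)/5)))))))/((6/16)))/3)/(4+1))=2111200/73- 2955680 * sqrt(10)/1387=22181.77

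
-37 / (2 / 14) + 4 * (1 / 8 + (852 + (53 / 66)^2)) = 6865229 / 2178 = 3152.08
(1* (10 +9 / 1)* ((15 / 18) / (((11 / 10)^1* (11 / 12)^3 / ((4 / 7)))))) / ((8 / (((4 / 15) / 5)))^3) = 0.00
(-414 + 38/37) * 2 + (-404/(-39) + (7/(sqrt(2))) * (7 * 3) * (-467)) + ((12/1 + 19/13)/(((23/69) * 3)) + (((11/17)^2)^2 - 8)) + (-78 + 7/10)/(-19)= -68649 * sqrt(2)/2 - 18453847165201/22898952570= -49348.06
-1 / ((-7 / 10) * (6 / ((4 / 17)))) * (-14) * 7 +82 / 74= -8269 / 1887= -4.38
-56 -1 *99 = -155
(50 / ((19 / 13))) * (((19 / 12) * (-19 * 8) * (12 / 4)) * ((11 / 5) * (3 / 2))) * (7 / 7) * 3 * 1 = -244530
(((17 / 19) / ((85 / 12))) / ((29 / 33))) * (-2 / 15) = -264 / 13775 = -0.02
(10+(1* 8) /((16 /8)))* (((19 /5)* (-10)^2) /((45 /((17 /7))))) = 2584 /9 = 287.11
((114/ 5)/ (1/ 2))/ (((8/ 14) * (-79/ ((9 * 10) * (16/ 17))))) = -114912/ 1343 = -85.56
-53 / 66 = -0.80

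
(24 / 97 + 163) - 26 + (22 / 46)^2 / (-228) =1605695819 / 11699364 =137.25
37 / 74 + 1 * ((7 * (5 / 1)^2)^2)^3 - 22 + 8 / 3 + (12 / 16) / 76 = 26195285156232833 / 912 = 28722900390606.18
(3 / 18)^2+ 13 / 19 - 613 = -418805 / 684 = -612.29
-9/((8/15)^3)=-30375/512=-59.33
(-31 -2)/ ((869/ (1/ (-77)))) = 0.00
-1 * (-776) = 776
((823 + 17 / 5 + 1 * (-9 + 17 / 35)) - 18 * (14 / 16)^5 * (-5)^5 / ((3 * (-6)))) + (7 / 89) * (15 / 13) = -1041467505149 / 1326940160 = -784.86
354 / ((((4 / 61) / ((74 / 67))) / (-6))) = -2396934 / 67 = -35775.13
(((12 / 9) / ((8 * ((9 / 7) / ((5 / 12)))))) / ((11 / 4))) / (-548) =-35 / 976536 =-0.00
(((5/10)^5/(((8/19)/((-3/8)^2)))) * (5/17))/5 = 171/278528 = 0.00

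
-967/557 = -1.74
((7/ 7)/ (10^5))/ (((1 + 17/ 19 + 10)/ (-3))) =-57/ 22600000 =-0.00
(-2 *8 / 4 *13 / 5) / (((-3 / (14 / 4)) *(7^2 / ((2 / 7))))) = 52 / 735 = 0.07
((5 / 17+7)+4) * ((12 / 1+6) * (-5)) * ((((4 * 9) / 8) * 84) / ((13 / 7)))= -45722880 / 221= -206890.86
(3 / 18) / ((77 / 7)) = 1 / 66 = 0.02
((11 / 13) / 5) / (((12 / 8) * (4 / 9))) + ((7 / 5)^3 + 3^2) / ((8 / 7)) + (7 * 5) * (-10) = -551639 / 1625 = -339.47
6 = 6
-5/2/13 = -5/26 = -0.19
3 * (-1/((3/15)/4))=-60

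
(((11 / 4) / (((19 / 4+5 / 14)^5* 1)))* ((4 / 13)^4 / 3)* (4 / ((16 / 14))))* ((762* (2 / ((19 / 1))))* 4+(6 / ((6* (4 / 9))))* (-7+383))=28489354772480 / 2949949031081767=0.01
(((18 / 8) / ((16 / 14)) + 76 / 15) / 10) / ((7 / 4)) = 3377 / 8400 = 0.40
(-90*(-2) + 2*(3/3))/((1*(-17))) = -182/17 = -10.71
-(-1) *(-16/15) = -16/15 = -1.07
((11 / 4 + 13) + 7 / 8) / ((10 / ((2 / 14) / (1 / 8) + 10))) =741 / 40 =18.52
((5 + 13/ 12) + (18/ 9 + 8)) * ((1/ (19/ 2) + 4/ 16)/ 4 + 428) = 25116827/ 3648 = 6885.10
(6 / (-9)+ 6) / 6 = 8 / 9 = 0.89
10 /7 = 1.43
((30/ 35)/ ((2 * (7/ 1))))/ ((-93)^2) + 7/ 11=988880/ 1553937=0.64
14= 14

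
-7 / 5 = -1.40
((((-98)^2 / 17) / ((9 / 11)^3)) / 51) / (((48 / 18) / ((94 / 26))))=150199357 / 5477706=27.42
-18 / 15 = -6 / 5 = -1.20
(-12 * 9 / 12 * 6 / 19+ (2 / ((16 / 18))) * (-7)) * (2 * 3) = -4239 / 38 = -111.55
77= 77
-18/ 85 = -0.21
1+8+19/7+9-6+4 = 18.71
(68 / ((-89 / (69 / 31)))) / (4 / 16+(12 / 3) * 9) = -18768 / 400055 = -0.05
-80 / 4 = -20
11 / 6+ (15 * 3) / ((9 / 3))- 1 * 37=-20.17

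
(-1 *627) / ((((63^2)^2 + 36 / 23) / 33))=-52877 / 40257571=-0.00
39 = 39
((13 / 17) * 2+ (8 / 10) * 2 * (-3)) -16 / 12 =-1174 / 255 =-4.60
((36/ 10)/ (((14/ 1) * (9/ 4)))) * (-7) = -4/ 5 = -0.80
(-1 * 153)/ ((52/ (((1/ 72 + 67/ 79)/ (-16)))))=83351/ 525824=0.16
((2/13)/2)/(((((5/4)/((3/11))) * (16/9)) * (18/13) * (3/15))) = 3/88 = 0.03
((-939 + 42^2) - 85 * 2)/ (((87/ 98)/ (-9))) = -192570/ 29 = -6640.34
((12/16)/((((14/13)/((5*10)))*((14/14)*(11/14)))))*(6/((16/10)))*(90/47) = 318.24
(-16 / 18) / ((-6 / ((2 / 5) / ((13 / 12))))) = 32 / 585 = 0.05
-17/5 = -3.40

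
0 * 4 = 0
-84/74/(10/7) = -147/185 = -0.79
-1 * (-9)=9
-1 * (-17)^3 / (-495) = -4913 / 495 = -9.93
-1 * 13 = -13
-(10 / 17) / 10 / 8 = -1 / 136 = -0.01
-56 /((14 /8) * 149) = -0.21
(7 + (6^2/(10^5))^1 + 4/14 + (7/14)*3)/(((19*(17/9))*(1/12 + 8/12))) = 4612689/14131250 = 0.33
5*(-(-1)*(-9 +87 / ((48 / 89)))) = 12185 / 16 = 761.56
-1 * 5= -5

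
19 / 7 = 2.71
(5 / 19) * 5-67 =-1248 / 19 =-65.68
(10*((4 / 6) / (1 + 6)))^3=8000 / 9261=0.86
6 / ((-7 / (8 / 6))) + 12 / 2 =34 / 7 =4.86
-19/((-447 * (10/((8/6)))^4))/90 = 152/1018321875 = 0.00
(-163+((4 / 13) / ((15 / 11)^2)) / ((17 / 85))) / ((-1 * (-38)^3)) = -94871 / 32100120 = -0.00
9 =9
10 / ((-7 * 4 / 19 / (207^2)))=-4070655 / 14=-290761.07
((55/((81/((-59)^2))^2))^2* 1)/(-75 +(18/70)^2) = -544098540347512005625/3951430707474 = -137696591.60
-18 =-18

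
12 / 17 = 0.71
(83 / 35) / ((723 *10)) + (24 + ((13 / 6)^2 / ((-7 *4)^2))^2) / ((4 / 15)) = 575940548610557 / 6399306547200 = 90.00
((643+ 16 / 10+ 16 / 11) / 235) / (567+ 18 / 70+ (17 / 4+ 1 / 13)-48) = 12934012 / 2463305955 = 0.01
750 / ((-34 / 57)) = -21375 / 17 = -1257.35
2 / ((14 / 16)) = 16 / 7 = 2.29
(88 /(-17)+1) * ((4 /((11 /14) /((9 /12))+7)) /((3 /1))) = -1988 /2873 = -0.69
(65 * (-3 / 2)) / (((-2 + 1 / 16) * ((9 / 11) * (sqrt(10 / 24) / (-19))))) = -1810.39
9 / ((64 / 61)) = 549 / 64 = 8.58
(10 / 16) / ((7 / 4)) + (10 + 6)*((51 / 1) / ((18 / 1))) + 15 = 2549 / 42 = 60.69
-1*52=-52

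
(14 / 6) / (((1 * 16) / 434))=63.29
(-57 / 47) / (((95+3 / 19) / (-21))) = 22743 / 84976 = 0.27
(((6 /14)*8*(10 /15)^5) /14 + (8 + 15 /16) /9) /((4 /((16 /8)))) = 65111 /127008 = 0.51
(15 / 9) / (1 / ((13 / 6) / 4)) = 65 / 72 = 0.90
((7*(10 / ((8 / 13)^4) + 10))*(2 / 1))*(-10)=-5714975 / 512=-11162.06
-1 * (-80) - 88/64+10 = 709/8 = 88.62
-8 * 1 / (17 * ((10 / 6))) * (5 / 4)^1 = -6 / 17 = -0.35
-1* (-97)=97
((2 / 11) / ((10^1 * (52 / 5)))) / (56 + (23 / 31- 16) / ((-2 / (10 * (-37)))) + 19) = -0.00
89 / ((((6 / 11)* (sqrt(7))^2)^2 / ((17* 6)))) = 183073 / 294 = 622.70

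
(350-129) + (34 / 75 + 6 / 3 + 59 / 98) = 1646807 / 7350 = 224.06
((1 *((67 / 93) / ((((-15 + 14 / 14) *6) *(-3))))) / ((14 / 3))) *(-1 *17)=-1139 / 109368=-0.01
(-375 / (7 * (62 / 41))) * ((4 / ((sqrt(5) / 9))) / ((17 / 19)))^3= -98404152480 * sqrt(5) / 1066121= -206391.56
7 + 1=8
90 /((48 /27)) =405 /8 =50.62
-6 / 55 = -0.11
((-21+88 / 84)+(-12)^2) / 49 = 2605 / 1029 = 2.53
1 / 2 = 0.50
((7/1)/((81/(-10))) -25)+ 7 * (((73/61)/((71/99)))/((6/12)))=-878027/350811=-2.50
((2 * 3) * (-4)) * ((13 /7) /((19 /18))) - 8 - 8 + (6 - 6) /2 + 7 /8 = -61021 /1064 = -57.35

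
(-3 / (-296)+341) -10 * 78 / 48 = 96129 / 296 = 324.76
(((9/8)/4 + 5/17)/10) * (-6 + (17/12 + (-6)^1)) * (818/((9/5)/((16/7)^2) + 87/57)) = -617810042/2320449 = -266.25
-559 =-559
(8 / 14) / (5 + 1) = 2 / 21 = 0.10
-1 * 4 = -4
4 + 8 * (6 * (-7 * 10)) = -3356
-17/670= -0.03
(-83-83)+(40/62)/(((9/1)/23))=-45854/279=-164.35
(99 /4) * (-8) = -198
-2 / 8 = -1 / 4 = -0.25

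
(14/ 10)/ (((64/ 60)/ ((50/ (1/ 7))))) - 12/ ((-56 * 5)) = 128637/ 280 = 459.42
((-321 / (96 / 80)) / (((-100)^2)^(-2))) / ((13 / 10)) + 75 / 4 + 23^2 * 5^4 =-1069982806525 / 52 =-20576592433.17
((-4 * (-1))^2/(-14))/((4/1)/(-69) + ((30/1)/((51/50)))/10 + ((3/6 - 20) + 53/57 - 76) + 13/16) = 950912/75611921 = 0.01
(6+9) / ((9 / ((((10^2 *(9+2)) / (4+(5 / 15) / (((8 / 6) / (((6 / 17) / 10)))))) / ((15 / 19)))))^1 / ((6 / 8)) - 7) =-5329500 / 2474833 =-2.15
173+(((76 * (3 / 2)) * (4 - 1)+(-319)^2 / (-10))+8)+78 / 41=-3956991 / 410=-9651.20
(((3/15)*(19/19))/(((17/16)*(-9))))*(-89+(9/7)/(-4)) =10004/5355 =1.87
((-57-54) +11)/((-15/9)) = 60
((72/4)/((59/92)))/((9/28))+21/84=20667/236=87.57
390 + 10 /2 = 395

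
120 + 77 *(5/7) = 175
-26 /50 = -13 /25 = -0.52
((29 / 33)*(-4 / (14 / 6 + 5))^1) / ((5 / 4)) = -232 / 605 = -0.38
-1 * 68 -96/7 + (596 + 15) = 529.29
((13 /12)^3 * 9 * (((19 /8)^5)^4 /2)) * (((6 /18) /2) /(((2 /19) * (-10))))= -1569118262038340932865242852543 /53126622932283508654080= -29535441.47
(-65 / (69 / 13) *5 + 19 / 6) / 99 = -2671 / 4554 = -0.59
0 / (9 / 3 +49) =0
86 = 86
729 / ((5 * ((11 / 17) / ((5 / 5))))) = 12393 / 55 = 225.33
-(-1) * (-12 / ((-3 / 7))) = 28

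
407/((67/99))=601.39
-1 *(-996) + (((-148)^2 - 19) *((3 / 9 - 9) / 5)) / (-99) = 136538 / 99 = 1379.17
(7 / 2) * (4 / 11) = 14 / 11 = 1.27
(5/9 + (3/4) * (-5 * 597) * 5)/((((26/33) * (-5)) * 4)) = 886501/1248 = 710.34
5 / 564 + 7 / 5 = 1.41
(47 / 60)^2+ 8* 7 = 203809 / 3600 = 56.61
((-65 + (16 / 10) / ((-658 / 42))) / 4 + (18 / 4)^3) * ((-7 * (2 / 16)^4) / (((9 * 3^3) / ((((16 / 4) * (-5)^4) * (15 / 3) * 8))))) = -615636875 / 11695104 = -52.64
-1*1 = -1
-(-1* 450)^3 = 91125000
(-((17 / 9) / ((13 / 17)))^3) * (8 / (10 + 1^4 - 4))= -193100552 / 11211291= -17.22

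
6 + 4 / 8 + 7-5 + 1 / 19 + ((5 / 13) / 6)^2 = 989125 / 115596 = 8.56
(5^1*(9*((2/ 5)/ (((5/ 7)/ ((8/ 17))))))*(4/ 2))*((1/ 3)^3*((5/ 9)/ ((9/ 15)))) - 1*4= -4388/ 1377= -3.19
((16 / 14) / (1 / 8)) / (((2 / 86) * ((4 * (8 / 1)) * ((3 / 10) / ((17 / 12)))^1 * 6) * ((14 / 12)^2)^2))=87720 / 16807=5.22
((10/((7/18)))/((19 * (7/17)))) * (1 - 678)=-2071620/931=-2225.16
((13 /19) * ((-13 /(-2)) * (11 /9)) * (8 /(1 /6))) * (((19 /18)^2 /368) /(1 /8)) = 35321 /5589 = 6.32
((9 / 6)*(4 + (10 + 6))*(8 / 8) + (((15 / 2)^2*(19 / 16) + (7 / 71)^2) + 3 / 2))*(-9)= -285444603 / 322624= -884.76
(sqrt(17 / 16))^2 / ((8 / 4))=0.53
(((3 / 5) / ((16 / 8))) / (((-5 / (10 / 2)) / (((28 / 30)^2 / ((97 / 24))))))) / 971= -784 / 11773375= -0.00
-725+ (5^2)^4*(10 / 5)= 780525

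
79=79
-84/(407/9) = -756/407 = -1.86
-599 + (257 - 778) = -1120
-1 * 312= -312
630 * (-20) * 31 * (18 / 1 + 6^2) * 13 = -274201200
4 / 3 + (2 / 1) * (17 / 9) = 46 / 9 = 5.11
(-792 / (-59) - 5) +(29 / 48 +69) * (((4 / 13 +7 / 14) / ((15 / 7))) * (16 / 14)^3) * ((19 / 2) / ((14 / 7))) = 1204573 / 6195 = 194.44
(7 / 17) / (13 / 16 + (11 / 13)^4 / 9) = 28789488 / 60790181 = 0.47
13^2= 169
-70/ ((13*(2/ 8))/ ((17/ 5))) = -952/ 13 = -73.23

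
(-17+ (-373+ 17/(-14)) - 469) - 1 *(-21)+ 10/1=-11609/14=-829.21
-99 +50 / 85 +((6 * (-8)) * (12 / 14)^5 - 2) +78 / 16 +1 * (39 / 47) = -12560204385 / 107430344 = -116.91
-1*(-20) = 20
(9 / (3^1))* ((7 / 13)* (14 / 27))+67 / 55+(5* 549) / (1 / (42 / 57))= 247548401 / 122265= 2024.69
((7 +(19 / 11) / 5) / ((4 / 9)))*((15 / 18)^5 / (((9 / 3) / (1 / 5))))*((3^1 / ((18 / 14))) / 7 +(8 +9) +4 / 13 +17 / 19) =173404375 / 21127392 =8.21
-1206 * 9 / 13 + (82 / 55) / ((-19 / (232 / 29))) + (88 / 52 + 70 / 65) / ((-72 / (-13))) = -22688331 / 27170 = -835.05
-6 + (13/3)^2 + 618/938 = 56716/4221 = 13.44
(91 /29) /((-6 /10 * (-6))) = 455 /522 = 0.87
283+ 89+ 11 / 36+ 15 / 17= 373.19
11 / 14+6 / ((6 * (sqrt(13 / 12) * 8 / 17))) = 2.83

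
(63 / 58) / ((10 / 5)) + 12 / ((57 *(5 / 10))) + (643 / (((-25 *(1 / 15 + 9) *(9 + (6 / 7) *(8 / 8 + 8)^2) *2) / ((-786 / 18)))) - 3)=-512656739 / 411398640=-1.25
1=1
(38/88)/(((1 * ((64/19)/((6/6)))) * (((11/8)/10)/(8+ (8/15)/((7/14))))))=6137/726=8.45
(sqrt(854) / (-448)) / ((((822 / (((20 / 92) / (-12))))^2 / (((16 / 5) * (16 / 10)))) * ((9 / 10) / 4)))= -5 * sqrt(854) / 202666686012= -0.00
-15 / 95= -3 / 19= -0.16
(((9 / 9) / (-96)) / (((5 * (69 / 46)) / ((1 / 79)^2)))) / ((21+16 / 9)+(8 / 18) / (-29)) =-29 / 2966222480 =-0.00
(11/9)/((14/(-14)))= -11/9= -1.22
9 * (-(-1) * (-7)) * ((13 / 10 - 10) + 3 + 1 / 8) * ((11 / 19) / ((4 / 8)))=154539 / 380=406.68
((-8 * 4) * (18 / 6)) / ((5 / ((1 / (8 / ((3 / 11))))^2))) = -27 / 1210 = -0.02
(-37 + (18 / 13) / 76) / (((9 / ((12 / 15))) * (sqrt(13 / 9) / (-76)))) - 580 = -580 + 146152 * sqrt(13) / 2535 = -372.13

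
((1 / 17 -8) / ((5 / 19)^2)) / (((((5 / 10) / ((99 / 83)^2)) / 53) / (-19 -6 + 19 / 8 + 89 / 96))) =3515484926151 / 9369040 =375223.60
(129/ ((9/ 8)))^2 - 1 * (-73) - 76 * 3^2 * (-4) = 143617/ 9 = 15957.44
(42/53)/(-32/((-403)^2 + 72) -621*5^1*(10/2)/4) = -0.00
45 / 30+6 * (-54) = -645 / 2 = -322.50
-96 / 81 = -32 / 27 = -1.19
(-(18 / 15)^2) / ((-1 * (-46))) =-18 / 575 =-0.03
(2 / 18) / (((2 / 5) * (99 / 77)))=35 / 162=0.22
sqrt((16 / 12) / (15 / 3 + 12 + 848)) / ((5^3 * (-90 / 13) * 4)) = -13 * sqrt(2595) / 58387500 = -0.00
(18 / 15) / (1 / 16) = 96 / 5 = 19.20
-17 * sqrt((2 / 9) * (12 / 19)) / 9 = -0.71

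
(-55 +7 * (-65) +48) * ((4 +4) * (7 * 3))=-77616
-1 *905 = -905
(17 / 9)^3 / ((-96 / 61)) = -4.28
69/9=23/3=7.67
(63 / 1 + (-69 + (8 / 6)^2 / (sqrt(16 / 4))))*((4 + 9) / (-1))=66.44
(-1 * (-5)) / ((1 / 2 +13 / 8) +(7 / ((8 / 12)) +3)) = 8 / 25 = 0.32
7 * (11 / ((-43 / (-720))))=55440 / 43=1289.30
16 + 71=87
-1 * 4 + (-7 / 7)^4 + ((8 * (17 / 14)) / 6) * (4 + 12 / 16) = 197 / 42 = 4.69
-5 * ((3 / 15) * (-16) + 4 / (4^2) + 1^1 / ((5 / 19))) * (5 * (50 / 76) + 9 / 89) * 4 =-194939 / 3382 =-57.64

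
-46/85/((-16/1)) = 23/680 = 0.03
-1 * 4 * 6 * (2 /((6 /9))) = -72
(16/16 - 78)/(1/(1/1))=-77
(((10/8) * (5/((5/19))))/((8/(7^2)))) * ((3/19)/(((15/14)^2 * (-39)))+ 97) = 264138371/18720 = 14109.96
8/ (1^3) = 8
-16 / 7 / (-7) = 16 / 49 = 0.33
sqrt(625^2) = 625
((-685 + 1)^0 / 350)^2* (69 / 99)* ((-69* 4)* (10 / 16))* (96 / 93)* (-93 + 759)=-1409256 / 2088625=-0.67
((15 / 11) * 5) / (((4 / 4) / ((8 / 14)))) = 300 / 77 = 3.90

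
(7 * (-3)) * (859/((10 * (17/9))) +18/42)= -163881/170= -964.01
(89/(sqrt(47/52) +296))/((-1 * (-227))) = 1369888/1034208595 - 178 * sqrt(611)/1034208595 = 0.00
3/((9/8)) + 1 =3.67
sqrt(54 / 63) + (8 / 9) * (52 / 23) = sqrt(42) / 7 + 416 / 207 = 2.94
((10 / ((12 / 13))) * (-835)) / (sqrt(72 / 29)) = -54275 * sqrt(58) / 72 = -5740.92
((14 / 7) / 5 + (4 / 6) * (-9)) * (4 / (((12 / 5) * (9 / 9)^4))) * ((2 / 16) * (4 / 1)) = -4.67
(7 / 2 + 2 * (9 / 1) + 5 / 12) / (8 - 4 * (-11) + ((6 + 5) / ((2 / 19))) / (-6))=263 / 415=0.63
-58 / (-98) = 29 / 49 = 0.59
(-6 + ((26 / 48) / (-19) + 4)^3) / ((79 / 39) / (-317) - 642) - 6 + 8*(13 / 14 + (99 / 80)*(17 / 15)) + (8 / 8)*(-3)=9.56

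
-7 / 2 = -3.50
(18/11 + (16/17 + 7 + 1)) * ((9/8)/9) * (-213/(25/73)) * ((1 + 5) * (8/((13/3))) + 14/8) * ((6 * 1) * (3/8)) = -92313899883/3889600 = -23733.52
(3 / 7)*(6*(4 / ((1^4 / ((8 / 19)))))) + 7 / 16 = 4.77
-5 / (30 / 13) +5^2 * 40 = 5987 / 6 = 997.83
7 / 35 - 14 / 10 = -6 / 5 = -1.20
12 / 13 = 0.92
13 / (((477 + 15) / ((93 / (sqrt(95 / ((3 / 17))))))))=403 * sqrt(4845) / 264860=0.11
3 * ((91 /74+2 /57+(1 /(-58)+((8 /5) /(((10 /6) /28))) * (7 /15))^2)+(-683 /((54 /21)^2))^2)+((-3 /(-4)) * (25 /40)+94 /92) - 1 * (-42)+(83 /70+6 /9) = 3385775243321224795969 /104086878430500000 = 32528.36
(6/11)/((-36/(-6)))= 1/11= 0.09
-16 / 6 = -8 / 3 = -2.67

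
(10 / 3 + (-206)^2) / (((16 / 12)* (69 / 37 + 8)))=2355383 / 730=3226.55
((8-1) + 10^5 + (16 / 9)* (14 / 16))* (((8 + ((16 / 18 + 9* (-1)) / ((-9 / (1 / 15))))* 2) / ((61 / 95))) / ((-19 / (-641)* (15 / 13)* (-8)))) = -36999185315053 / 8004420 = -4622344.32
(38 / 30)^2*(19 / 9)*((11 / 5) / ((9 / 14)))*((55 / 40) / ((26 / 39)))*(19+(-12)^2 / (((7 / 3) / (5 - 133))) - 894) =-50975683319 / 243000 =-209776.47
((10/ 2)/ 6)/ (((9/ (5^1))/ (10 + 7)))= 425/ 54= 7.87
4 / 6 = 2 / 3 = 0.67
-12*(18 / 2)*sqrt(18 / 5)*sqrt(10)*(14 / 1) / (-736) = 567 / 46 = 12.33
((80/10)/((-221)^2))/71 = 8/3467711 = 0.00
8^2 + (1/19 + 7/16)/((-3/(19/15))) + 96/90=46699/720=64.86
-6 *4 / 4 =-6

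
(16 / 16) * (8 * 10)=80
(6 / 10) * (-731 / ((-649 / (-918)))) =-2013174 / 3245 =-620.39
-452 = -452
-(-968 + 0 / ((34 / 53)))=968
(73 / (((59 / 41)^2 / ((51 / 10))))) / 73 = 85731 / 34810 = 2.46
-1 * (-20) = 20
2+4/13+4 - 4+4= 82/13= 6.31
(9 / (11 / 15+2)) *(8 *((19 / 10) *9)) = 18468 / 41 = 450.44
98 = 98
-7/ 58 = -0.12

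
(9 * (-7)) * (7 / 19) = -441 / 19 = -23.21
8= 8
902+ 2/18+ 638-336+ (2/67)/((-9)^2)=6534713/5427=1204.11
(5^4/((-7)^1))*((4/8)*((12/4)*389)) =-729375/14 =-52098.21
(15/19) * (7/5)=21/19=1.11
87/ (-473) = -87/ 473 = -0.18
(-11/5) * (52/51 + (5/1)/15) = -253/85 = -2.98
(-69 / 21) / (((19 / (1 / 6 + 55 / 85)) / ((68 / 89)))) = -3818 / 35511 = -0.11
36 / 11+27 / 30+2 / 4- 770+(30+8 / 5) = -8071 / 11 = -733.73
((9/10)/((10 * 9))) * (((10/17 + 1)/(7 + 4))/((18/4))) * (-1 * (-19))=57/9350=0.01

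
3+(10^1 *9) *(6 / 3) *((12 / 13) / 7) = 2433 / 91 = 26.74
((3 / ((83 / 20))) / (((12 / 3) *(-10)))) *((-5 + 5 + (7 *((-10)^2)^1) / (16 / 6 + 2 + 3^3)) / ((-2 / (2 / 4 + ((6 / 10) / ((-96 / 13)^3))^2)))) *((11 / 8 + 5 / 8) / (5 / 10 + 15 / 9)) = 7610178965263 / 82547929251840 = 0.09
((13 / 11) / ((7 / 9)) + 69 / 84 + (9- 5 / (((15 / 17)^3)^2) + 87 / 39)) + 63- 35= 40364844907 / 1303087500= 30.98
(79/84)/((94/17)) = 1343/7896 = 0.17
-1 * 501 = -501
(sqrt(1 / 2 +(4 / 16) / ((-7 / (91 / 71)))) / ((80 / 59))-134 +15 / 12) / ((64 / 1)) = -531 / 256 +59 * sqrt(9159) / 727040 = -2.07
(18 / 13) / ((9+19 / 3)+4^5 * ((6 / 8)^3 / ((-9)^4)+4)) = 0.00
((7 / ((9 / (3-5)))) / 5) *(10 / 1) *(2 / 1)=-56 / 9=-6.22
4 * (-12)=-48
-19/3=-6.33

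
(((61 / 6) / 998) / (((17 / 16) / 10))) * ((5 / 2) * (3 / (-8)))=-1525 / 16966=-0.09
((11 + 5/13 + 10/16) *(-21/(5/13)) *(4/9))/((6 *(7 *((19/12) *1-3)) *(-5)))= -1249/1275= -0.98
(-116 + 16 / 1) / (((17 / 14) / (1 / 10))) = -140 / 17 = -8.24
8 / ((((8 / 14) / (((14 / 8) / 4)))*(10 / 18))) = 441 / 40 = 11.02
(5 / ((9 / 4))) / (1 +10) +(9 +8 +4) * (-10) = -20770 / 99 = -209.80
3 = 3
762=762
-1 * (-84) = 84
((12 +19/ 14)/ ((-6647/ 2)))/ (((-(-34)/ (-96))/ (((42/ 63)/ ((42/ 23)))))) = 176/ 42483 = 0.00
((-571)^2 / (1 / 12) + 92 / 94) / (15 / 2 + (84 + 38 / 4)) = 183887170 / 4747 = 38737.55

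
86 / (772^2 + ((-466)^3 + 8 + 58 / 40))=-1720 / 2011974051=-0.00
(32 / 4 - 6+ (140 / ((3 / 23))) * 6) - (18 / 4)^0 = 6441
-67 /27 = -2.48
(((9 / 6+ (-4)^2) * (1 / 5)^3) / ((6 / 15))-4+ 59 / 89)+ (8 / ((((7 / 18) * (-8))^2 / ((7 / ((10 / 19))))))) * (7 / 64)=-203317 / 113920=-1.78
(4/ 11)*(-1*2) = -8/ 11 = -0.73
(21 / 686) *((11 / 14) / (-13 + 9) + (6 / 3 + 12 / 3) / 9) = 79 / 5488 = 0.01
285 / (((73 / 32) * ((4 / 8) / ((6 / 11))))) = 109440 / 803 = 136.29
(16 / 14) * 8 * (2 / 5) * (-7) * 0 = 0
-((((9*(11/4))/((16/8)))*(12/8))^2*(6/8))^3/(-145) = 18531153780659883/155692564480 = 119024.01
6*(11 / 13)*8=528 / 13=40.62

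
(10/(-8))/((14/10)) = -25/28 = -0.89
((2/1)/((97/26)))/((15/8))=416/1455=0.29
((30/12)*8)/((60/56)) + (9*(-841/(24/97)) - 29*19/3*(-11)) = -228419/8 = -28552.38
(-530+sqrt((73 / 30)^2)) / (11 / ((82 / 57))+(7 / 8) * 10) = -1297814 / 40335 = -32.18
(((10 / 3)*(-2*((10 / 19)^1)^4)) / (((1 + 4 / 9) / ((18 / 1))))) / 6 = -1800000 / 1694173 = -1.06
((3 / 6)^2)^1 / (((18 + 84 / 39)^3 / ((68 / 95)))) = 37349 / 1708549160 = 0.00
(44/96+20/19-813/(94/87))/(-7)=16094285/150024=107.28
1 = 1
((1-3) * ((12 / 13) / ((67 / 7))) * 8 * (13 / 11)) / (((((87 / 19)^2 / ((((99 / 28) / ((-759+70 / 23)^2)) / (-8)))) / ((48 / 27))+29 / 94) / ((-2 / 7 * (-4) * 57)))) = 1571653481472 / 201752301042400055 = 0.00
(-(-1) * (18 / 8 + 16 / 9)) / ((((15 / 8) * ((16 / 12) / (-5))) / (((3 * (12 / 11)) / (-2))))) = 145 / 11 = 13.18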